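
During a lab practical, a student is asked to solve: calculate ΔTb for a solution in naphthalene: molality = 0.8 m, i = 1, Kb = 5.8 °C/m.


ΔTb = Kb × m × i
= 5.8 × 0.8 × 1
= 4.64 °C

4.64 °C


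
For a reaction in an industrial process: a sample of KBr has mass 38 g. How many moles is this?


M(KBr) = 119.0 g/mol
n = mass/M = 38/119.0 = 0.3193 mol

0.3193 mol


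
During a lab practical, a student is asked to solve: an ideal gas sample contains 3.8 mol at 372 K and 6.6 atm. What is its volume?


PV = nRT  (R = 0.08206 L·atm/(mol·K))
V = nRT/P = 3.8×0.08206×372/6.6
= 17.576 L

17.576 L


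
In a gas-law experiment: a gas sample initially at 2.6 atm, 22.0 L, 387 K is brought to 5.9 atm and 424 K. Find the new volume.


P1V1/T1 = P2V2/T2
V2 = P1V1T2/(T1P2)
= 2.6×22.0×424/(387×5.9)
= 10.622 L

10.622 L


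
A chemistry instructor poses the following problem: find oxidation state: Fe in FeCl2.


x + 2(-1) = 0, so x = +2
Oxidation number: +2

+2


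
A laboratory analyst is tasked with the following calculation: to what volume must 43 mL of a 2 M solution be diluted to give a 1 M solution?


C1V1 = C2V2
2 × 43 = 1 × V2
V2 = 86/1 = 86.0 mL

86.0 mL


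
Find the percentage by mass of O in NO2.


M(NO2) = 1×14.01 + 2×16.0 = 46.01 g/mol
Mass of O = 2 × 16.0 = 32.00 g/mol
% O = 32.00/46.01 × 100 = 69.55%

69.55%


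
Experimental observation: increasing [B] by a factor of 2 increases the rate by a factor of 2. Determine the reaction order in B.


rate ∝ [B]^n
2^n = 2 → n = 1
Order in B: 1

1


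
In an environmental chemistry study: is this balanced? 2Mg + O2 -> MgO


Equation: 2Mg + O2 -> MgO
Check atoms: Mg: 2≠1, O: 2≠1
Not balanced

No, not balanced


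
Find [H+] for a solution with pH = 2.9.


[H+] = 10^(-pH) = 10^(-2.9)
= 1.26×10^-3 M

1.26×10^-3 M


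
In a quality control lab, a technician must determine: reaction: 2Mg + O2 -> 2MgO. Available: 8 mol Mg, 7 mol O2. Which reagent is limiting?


Mole ratio available / coefficient:
  Mg: 8/2 = 4.000
  O2: 7/1 = 7.000
Smaller ratio is limiting.

Mg


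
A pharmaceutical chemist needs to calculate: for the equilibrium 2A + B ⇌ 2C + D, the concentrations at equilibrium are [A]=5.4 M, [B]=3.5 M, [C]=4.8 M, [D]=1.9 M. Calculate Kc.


Kc = [C]^2[D]/([A]^2[B])
= (4.8^2 × 1.9^1)/(5.4^2 × 3.5^1)
= 43.776/102.06
= 0.4289

0.4289


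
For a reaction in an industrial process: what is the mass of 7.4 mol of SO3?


M(SO3) = 80.07 g/mol
mass = n × M = 7.4 × 80.07 = 592.52 g

592.52 g


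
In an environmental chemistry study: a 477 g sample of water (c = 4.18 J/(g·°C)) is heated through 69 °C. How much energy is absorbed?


q = mcΔT = 477 × 4.18 × 69
= 137576.34 J

137576.34 J


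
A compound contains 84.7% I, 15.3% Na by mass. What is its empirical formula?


Assume 100 g sample. Moles of each element:
  I: 84.7/126.9 = 0.667 mol
  Na: 15.3/22.99 = 0.666 mol
Divide by smallest (0.666):
  I: 0.667/0.666 = 1.0
  Na: 0.666/0.666 = 1.0
Empirical formula: NaI

NaI


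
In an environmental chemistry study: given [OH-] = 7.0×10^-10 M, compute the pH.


pOH = -log10([OH-]) = -log10(7.0×10^-10)
= 10 - log10(7.0) = 9.15
pH = 14 - pOH = 14 - 9.15 = 4.85

4.85


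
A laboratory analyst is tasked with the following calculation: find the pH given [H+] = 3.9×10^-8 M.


pH = -log10([H+]) = -log10(3.9×10^-8)
= 8 - log10(3.9)
= 8 - 0.59
= 7.41

7.41


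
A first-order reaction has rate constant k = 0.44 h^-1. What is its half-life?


t½ = ln2/k = 0.693147/(0.44 h^-1)
= 1.575 h

1.575 h


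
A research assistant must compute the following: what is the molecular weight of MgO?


M(MgO) = 1×24.31 + 1×16.0
= 24.31 + 16.0
= 40.31 g/mol

40.31 g/mol


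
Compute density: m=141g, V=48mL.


ρ = mass/volume
= 141/48
= 2.938 g/mL

2.938 g/mL


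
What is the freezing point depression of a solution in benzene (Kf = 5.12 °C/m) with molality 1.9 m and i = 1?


ΔTf = Kf × m × i
= 5.12 × 1.9 × 1
= 9.728 °C

9.728 °C


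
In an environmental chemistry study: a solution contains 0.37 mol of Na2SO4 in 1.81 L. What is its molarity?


M = n/V = 0.37/1.81 = 0.204 mol/L

0.204 M


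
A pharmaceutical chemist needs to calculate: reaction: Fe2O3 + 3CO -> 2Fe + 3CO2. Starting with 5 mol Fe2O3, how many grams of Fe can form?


Mole ratio Fe:Fe2O3 = 2:1
n(Fe) = 5 × 2/1 = 10.000 mol
mass = 10.000 × 55.85 = 558.5 g

558.5 g


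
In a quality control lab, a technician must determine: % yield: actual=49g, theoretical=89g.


% yield = actual/theoretical × 100
= 49/89 × 100
= 55.06%

55.06%


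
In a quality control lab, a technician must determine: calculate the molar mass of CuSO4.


M(CuSO4) = 1×63.55 + 1×32.07 + 4×16.0
= 63.55 + 32.07 + 64.0
= 159.62 g/mol

159.62 g/mol


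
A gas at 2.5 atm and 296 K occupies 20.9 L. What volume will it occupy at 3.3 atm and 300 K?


P1V1/T1 = P2V2/T2
V2 = P1V1T2/(T1P2)
= 2.5×20.9×300/(296×3.3)
= 16.047 L

16.047 L


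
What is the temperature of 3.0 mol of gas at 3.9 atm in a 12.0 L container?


PV = nRT  (R = 0.08206 L·atm/(mol·K))
T = PV/(nR) = 3.9×12.0/(3.0×0.08206)
= 46.80/0.246180
= 190.10 K

190.10 K


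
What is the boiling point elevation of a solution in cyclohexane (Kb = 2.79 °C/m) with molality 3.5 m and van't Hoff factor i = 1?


ΔTb = Kb × m × i
= 2.79 × 3.5 × 1
= 9.765 °C

9.765 °C


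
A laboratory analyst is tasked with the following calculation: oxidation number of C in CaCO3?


(+2) + x + 3(-2) = 0, so x = +4
Oxidation number: +4

+4


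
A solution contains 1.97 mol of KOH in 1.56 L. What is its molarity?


M = n/V = 1.97/1.56 = 1.263 mol/L

1.263 M


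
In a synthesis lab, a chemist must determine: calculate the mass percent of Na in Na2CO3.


M(Na2CO3) = 2×22.99 + 1×12.01 + 3×16.0 = 105.99 g/mol
Mass of Na = 2 × 22.99 = 45.98 g/mol
% Na = 45.98/105.99 × 100 = 43.38%

43.38%


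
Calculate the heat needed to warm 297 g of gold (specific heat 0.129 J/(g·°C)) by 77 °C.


q = mcΔT = 297 × 0.129 × 77
= 2950.10 J

2950.10 J


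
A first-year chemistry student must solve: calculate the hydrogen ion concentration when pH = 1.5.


[H+] = 10^(-pH) = 10^(-1.5)
= 3.16×10^-2 M

3.16×10^-2 M


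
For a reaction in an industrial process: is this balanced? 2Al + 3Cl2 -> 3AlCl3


Equation: 2Al + 3Cl2 -> 3AlCl3
Check atoms: Al: 2≠3, Cl: 6≠9
Not balanced

No, not balanced


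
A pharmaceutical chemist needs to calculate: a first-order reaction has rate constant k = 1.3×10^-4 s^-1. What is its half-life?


t½ = ln2/k = 0.693147/(1.3×10^-4 s^-1)
= 5332 s

5332 s


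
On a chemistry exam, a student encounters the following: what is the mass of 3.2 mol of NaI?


M(NaI) = 149.89 g/mol
mass = n × M = 3.2 × 149.89 = 479.65 g

479.65 g


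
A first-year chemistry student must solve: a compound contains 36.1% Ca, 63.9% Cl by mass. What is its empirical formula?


Assume 100 g sample. Moles of each element:
  Ca: 36.1/40.08 = 0.901 mol
  Cl: 63.9/35.45 = 1.803 mol
Divide by smallest (0.901):
  Ca: 0.901/0.901 = 1.0
  Cl: 1.803/0.901 = 2.0
Empirical formula: CaCl2

CaCl2


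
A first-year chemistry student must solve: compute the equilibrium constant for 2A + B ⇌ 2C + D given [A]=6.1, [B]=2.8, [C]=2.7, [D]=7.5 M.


Kc = [C]^2[D]/([A]^2[B])
= (2.7^2 × 7.5^1)/(6.1^2 × 2.8^1)
= 54.675/104.188
= 0.5248

0.5248


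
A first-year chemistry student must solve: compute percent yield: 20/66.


% yield = actual/theoretical × 100
= 20/66 × 100
= 30.3%

30.3%


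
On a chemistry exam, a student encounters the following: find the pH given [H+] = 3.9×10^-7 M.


pH = -log10([H+]) = -log10(3.9×10^-7)
= 7 - log10(3.9)
= 7 - 0.59
= 6.41

6.41


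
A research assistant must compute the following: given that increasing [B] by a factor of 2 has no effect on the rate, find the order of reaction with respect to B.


rate ∝ [B]^n
rate ∝ [B]^0
Order in B: 0

0


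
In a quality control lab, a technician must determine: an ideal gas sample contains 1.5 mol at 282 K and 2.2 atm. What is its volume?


PV = nRT  (R = 0.08206 L·atm/(mol·K))
V = nRT/P = 1.5×0.08206×282/2.2
= 15.778 L

15.778 L


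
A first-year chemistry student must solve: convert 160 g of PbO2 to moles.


M(PbO2) = 239.2 g/mol
n = mass/M = 160/239.2 = 0.6689 mol

0.6689 mol


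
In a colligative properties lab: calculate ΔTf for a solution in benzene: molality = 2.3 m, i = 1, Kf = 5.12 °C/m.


ΔTf = Kf × m × i
= 5.12 × 2.3 × 1
= 11.776 °C

11.776 °C


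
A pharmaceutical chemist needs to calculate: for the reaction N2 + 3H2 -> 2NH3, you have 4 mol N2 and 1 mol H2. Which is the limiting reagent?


Mole ratio available / coefficient:
  N2: 4/1 = 4.000
  H2: 1/3 = 0.333
Smaller ratio is limiting.

H2


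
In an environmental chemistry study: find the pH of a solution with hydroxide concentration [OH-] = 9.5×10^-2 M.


pOH = -log10([OH-]) = -log10(9.5×10^-2)
= 2 - log10(9.5) = 1.02
pH = 14 - pOH = 14 - 1.02 = 12.98

12.98


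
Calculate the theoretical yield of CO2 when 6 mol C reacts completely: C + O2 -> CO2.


Mole ratio CO2:C = 1:1
n(CO2) = 6 × 1/1 = 6.000 mol
mass = 6.000 × 44.01 = 264.06 g

264.06 g


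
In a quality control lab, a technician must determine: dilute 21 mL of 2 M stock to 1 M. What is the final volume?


C1V1 = C2V2
2 × 21 = 1 × V2
V2 = 42/1 = 42.0 mL

42.0 mL


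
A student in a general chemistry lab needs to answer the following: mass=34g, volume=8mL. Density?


ρ = mass/volume
= 34/8
= 4.25 g/mL

4.25 g/mL


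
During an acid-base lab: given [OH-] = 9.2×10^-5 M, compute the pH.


pOH = -log10([OH-]) = -log10(9.2×10^-5)
= 5 - log10(9.2) = 4.04
pH = 14 - pOH = 14 - 4.04 = 9.96

9.96


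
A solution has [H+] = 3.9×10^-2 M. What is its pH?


pH = -log10([H+]) = -log10(3.9×10^-2)
= 2 - log10(3.9)
= 2 - 0.59
= 1.41

1.41


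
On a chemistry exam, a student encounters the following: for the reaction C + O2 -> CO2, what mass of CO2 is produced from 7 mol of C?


Mole ratio CO2:C = 1:1
n(CO2) = 7 × 1/1 = 7.000 mol
mass = 7.000 × 44.01 = 308.07 g

308.07 g


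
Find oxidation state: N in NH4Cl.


x + 4(+1) + (-1) = 0, so x = -3
Oxidation number: -3

-3


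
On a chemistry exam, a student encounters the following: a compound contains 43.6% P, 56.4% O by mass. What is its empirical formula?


Assume 100 g sample. Moles of each element:
  P: 43.6/30.97 = 1.408 mol
  O: 56.4/16.0 = 3.525 mol
Divide by smallest (1.408):
  P: 1.408/1.408 = 1.0
  O: 3.525/1.408 = 2.5
Multiply all ratios by 2 to obtain whole numbers.
Empirical formula: P2O5

P2O5


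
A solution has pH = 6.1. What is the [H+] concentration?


[H+] = 10^(-pH) = 10^(-6.1)
= 7.94×10^-7 M

7.94×10^-7 M


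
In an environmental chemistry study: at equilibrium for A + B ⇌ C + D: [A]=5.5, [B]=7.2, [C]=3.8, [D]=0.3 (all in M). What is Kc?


Kc = [C][D]/([A][B])
= (3.8^1 × 0.3^1)/(5.5^1 × 7.2^1)
= 1.14/39.6
= 0.02879

0.02879


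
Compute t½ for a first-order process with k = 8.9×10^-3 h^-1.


t½ = ln2/k = 0.693147/(8.9×10^-3 h^-1)
= 77.88 h

77.88 h


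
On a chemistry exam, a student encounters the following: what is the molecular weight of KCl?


M(KCl) = 1×39.1 + 1×35.45
= 39.1 + 35.45
= 74.55 g/mol

74.55 g/mol


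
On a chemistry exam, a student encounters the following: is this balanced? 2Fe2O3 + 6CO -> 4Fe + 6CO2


Equation: 2Fe2O3 + 6CO -> 4Fe + 6CO2
Check atoms: C: 6=6, Fe: 4=4, O: 12=12
Balanced

Yes, balanced


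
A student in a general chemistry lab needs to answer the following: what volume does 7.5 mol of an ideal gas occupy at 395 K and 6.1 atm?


PV = nRT  (R = 0.08206 L·atm/(mol·K))
V = nRT/P = 7.5×0.08206×395/6.1
= 39.853 L

39.853 L


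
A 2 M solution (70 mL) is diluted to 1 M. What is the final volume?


C1V1 = C2V2
2 × 70 = 1 × V2
V2 = 140/1 = 140.0 mL

140.0 mL


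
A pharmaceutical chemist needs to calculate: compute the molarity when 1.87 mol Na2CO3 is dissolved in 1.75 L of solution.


M = n/V = 1.87/1.75 = 1.069 mol/L

1.069 M


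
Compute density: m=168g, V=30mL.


ρ = mass/volume
= 168/30
= 5.6 g/mL

5.6 g/mL


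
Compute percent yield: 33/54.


% yield = actual/theoretical × 100
= 33/54 × 100
= 61.11%

61.11%


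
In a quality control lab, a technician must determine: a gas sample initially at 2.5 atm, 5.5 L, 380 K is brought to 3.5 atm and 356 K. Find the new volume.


P1V1/T1 = P2V2/T2
V2 = P1V1T2/(T1P2)
= 2.5×5.5×356/(380×3.5)
= 3.68 L

3.68 L


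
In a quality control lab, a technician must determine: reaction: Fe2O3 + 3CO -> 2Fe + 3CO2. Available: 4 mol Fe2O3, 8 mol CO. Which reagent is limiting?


Mole ratio available / coefficient:
  Fe2O3: 4/1 = 4.000
  CO: 8/3 = 2.667
Smaller ratio is limiting.

CO


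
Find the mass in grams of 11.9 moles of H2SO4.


M(H2SO4) = 98.09 g/mol
mass = n × M = 11.9 × 98.09 = 1167.27 g

1167.27 g


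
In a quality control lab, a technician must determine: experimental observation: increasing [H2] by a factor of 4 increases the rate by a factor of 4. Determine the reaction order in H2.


rate ∝ [H2]^n
4^n = 4 → n = 1
Order in H2: 1

1


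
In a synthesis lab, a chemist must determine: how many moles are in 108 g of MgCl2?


M(MgCl2) = 95.21 g/mol
n = mass/M = 108/95.21 = 1.1343 mol

1.1343 mol


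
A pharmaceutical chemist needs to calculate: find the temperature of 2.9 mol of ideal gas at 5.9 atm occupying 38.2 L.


PV = nRT  (R = 0.08206 L·atm/(mol·K))
T = PV/(nR) = 5.9×38.2/(2.9×0.08206)
= 225.38/0.237974
= 947.08 K

947.08 K


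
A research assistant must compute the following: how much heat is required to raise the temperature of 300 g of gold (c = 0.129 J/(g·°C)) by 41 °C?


q = mcΔT = 300 × 0.129 × 41
= 1586.70 J

1586.70 J


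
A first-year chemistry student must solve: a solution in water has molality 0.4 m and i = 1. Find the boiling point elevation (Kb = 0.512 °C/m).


ΔTb = Kb × m × i
= 0.512 × 0.4 × 1
= 0.2048 °C

0.2048 °C


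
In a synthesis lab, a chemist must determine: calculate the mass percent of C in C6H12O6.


M(C6H12O6) = 6×12.01 + 12×1.008 + 6×16.0 = 180.156 g/mol
Mass of C = 6 × 12.01 = 72.06 g/mol
% C = 72.06/180.156 × 100 = 40.00%

40.00%


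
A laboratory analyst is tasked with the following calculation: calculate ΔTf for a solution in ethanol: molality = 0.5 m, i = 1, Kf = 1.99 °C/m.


ΔTf = Kf × m × i
= 1.99 × 0.5 × 1
= 0.995 °C

0.995 °C


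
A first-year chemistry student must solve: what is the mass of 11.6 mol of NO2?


M(NO2) = 46.01 g/mol
mass = n × M = 11.6 × 46.01 = 533.72 g

533.72 g


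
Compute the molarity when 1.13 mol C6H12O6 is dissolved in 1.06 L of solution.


M = n/V = 1.13/1.06 = 1.066 mol/L

1.066 M


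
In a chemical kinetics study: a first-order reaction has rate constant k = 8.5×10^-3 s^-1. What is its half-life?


t½ = ln2/k = 0.693147/(8.5×10^-3 s^-1)
= 81.55 s

81.55 s


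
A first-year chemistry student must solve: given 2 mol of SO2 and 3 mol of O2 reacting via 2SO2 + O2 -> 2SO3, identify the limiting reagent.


Mole ratio available / coefficient:
  SO2: 2/2 = 1.000
  O2: 3/1 = 3.000
Smaller ratio is limiting.

SO2


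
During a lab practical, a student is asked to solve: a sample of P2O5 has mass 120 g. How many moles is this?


M(P2O5) = 141.94 g/mol
n = mass/M = 120/141.94 = 0.8454 mol

0.8454 mol


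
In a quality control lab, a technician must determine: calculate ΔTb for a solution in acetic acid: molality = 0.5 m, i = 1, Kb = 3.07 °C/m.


ΔTb = Kb × m × i
= 3.07 × 0.5 × 1
= 1.535 °C

1.535 °C


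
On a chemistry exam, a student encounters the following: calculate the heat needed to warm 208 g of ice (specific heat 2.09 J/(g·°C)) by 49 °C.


q = mcΔT = 208 × 2.09 × 49
= 21301.28 J

21301.28 J


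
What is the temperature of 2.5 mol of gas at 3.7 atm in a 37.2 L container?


PV = nRT  (R = 0.08206 L·atm/(mol·K))
T = PV/(nR) = 3.7×37.2/(2.5×0.08206)
= 137.64/0.205150
= 670.92 K

670.92 K


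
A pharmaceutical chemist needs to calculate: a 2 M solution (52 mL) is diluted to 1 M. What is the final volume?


C1V1 = C2V2
2 × 52 = 1 × V2
V2 = 104/1 = 104.0 mL

104.0 mL


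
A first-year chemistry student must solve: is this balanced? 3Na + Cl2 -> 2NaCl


Equation: 3Na + Cl2 -> 2NaCl
Check atoms: Cl: 2=2, Na: 3≠2
Not balanced

No, not balanced


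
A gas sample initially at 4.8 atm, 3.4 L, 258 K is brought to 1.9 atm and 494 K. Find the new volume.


P1V1/T1 = P2V2/T2
V2 = P1V1T2/(T1P2)
= 4.8×3.4×494/(258×1.9)
= 16.447 L

16.447 L


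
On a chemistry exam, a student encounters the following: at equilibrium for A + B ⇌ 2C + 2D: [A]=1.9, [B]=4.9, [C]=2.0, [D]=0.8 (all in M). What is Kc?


Kc = [C]^2[D]^2/([A][B])
= (2.0^2 × 0.8^2)/(1.9^1 × 4.9^1)
= 2.56/9.31
= 0.2750

0.2750


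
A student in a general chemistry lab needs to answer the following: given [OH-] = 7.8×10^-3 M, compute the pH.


pOH = -log10([OH-]) = -log10(7.8×10^-3)
= 3 - log10(7.8) = 2.11
pH = 14 - pOH = 14 - 2.11 = 11.89

11.89


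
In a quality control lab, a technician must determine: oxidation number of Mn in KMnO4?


(+1) + x + 4(-2) = 0, so x = +7
Oxidation number: +7

+7


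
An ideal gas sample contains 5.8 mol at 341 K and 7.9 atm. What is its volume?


PV = nRT  (R = 0.08206 L·atm/(mol·K))
V = nRT/P = 5.8×0.08206×341/7.9
= 20.544 L

20.544 L


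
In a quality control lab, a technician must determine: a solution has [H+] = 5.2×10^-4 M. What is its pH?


pH = -log10([H+]) = -log10(5.2×10^-4)
= 4 - log10(5.2)
= 4 - 0.72
= 3.28

3.28


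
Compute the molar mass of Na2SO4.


M(Na2SO4) = 2×22.99 + 1×32.07 + 4×16.0
= 45.98 + 32.07 + 64.0
= 142.05 g/mol

142.05 g/mol


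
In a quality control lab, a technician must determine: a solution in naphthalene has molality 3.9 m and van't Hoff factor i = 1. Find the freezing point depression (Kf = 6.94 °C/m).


ΔTf = Kf × m × i
= 6.94 × 3.9 × 1
= 27.066 °C

27.066 °C


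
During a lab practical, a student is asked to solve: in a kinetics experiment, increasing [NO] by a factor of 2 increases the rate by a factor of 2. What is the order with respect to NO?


rate ∝ [NO]^n
2^n = 2 → n = 1
Order in NO: 1

1


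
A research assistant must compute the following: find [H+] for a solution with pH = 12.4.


[H+] = 10^(-pH) = 10^(-12.4)
= 3.98×10^-13 M

3.98×10^-13 M


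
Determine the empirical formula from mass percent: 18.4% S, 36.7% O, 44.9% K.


Assume 100 g sample. Moles of each element:
  S: 18.4/32.07 = 0.574 mol
  O: 36.7/16.0 = 2.294 mol
  K: 44.9/39.1 = 1.148 mol
Divide by smallest (0.574):
  S: 0.574/0.574 = 1.0
  O: 2.294/0.574 = 4.0
  K: 1.148/0.574 = 2.0
Empirical formula: K2SO4

K2SO4


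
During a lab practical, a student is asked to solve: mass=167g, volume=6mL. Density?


ρ = mass/volume
= 167/6
= 27.833 g/mL

27.833 g/mL


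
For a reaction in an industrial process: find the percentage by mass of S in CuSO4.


M(CuSO4) = 1×63.55 + 1×32.07 + 4×16.0 = 159.62 g/mol
Mass of S = 1 × 32.07 = 32.07 g/mol
% S = 32.07/159.62 × 100 = 20.09%

20.09%


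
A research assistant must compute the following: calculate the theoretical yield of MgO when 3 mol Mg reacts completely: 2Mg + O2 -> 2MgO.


Mole ratio MgO:Mg = 2:2
n(MgO) = 3 × 2/2 = 3.000 mol
mass = 3.000 × 40.31 = 120.93 g

120.93 g


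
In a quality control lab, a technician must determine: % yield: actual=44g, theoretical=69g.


% yield = actual/theoretical × 100
= 44/69 × 100
= 63.77%

63.77%


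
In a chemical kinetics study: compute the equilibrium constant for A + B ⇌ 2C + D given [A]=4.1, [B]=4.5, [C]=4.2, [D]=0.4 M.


Kc = [C]^2[D]/([A][B])
= (4.2^2 × 0.4^1)/(4.1^1 × 4.5^1)
= 7.056/18.45
= 0.3824

0.3824


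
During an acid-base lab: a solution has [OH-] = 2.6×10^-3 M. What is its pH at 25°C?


pOH = -log10([OH-]) = -log10(2.6×10^-3)
= 3 - log10(2.6) = 2.59
pH = 14 - pOH = 14 - 2.59 = 11.41

11.41


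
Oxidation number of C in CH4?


x + 4(+1) = 0, so x = -4
Oxidation number: -4

-4


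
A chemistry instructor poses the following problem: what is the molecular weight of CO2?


M(CO2) = 1×12.01 + 2×16.0
= 12.01 + 32.0
= 44.01 g/mol

44.01 g/mol


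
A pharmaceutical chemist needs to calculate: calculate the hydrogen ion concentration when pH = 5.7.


[H+] = 10^(-pH) = 10^(-5.7)
= 2.0×10^-6 M

2.0×10^-6 M


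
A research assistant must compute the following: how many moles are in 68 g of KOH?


M(KOH) = 56.11 g/mol
n = mass/M = 68/56.11 = 1.2119 mol

1.2119 mol


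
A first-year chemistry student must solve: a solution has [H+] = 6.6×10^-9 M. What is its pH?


pH = -log10([H+]) = -log10(6.6×10^-9)
= 9 - log10(6.6)
= 9 - 0.82
= 8.18

8.18


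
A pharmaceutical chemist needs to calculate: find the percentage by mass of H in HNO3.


M(HNO3) = 1×1.008 + 1×14.01 + 3×16.0 = 63.018 g/mol
Mass of H = 1 × 1.008 = 1.008 g/mol
% H = 1.008/63.018 × 100 = 1.60%

1.60%


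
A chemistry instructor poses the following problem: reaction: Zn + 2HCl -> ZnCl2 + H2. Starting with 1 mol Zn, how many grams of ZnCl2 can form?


Mole ratio ZnCl2:Zn = 1:1
n(ZnCl2) = 1 × 1/1 = 1.000 mol
mass = 1.000 × 136.28 = 136.28 g

136.28 g


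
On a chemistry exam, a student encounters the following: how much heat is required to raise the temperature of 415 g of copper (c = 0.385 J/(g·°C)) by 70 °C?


q = mcΔT = 415 × 0.385 × 70
= 11184.25 J

11184.25 J


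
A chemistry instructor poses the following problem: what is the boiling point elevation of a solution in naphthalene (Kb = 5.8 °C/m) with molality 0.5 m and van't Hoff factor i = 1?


ΔTb = Kb × m × i
= 5.8 × 0.5 × 1
= 2.9 °C

2.9 °C


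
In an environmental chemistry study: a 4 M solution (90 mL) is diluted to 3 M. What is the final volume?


C1V1 = C2V2
4 × 90 = 3 × V2
V2 = 360/3 = 120.0 mL

120.0 mL


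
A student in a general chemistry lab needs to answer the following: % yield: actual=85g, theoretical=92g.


% yield = actual/theoretical × 100
= 85/92 × 100
= 92.39%

92.39%


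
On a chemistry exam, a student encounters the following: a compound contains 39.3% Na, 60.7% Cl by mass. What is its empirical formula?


Assume 100 g sample. Moles of each element:
  Na: 39.3/22.99 = 1.709 mol
  Cl: 60.7/35.45 = 1.712 mol
Divide by smallest (1.709):
  Na: 1.709/1.709 = 1.0
  Cl: 1.712/1.709 = 1.0
Empirical formula: NaCl

NaCl


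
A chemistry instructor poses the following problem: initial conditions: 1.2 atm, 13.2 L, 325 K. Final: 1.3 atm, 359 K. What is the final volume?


P1V1/T1 = P2V2/T2
V2 = P1V1T2/(T1P2)
= 1.2×13.2×359/(325×1.3)
= 13.459 L

13.459 L


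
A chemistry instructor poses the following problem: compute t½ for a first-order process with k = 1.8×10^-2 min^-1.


t½ = ln2/k = 0.693147/(1.8×10^-2 min^-1)
= 38.51 min

38.51 min


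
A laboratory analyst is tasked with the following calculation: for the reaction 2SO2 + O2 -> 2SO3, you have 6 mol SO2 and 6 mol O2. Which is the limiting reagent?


Mole ratio available / coefficient:
  SO2: 6/2 = 3.000
  O2: 6/1 = 6.000
Smaller ratio is limiting.

SO2


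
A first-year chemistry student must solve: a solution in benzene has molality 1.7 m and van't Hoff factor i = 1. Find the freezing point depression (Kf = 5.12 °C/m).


ΔTf = Kf × m × i
= 5.12 × 1.7 × 1
= 8.704 °C

8.704 °C


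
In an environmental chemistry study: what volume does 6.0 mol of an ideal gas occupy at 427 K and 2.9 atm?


PV = nRT  (R = 0.08206 L·atm/(mol·K))
V = nRT/P = 6.0×0.08206×427/2.9
= 72.496 L

72.496 L


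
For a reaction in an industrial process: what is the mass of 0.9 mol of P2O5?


M(P2O5) = 141.94 g/mol
mass = n × M = 0.9 × 141.94 = 127.75 g

127.75 g


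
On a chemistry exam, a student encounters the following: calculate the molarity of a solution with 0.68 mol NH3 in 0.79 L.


M = n/V = 0.68/0.79 = 0.861 mol/L

0.861 M


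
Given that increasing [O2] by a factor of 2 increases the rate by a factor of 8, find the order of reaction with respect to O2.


rate ∝ [O2]^n
2^n = 8 → n = 3
Order in O2: 3

3


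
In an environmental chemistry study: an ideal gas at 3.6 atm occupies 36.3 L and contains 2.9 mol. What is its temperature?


PV = nRT  (R = 0.08206 L·atm/(mol·K))
T = PV/(nR) = 3.6×36.3/(2.9×0.08206)
= 130.68/0.237974
= 549.14 K

549.14 K


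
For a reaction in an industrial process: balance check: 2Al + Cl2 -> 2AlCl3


Equation: 2Al + Cl2 -> 2AlCl3
Check atoms: Al: 2=2, Cl: 2≠6
Not balanced

No, not balanced


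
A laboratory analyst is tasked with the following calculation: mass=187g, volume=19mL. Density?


ρ = mass/volume
= 187/19
= 9.842 g/mL

9.842 g/mL


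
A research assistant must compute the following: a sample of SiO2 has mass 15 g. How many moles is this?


M(SiO2) = 60.09 g/mol
n = mass/M = 15/60.09 = 0.2496 mol

0.2496 mol


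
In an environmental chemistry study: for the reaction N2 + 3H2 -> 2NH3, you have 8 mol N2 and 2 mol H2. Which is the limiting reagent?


Mole ratio available / coefficient:
  N2: 8/1 = 8.000
  H2: 2/3 = 0.667
Smaller ratio is limiting.

H2


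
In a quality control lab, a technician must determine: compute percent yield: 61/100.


% yield = actual/theoretical × 100
= 61/100 × 100
= 61.0%

61.0%


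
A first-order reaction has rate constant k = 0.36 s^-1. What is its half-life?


t½ = ln2/k = 0.693147/(0.36 s^-1)
= 1.925 s

1.925 s


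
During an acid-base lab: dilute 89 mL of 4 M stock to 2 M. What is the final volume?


C1V1 = C2V2
4 × 89 = 2 × V2
V2 = 356/2 = 178.0 mL

178.0 mL


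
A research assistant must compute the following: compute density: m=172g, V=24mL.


ρ = mass/volume
= 172/24
= 7.167 g/mL

7.167 g/mL


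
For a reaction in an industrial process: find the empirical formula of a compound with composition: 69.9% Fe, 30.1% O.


Assume 100 g sample. Moles of each element:
  Fe: 69.9/55.85 = 1.252 mol
  O: 30.1/16.0 = 1.881 mol
Divide by smallest (1.252):
  Fe: 1.252/1.252 = 1.0
  O: 1.881/1.252 = 1.5
Multiply all ratios by 2 to obtain whole numbers.
Empirical formula: Fe2O3

Fe2O3


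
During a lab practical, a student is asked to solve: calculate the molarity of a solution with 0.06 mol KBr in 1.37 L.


M = n/V = 0.06/1.37 = 0.044 mol/L

0.044 M


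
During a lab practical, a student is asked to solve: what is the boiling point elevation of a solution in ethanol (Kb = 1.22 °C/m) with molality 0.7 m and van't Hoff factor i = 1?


ΔTb = Kb × m × i
= 1.22 × 0.7 × 1
= 0.854 °C

0.854 °C


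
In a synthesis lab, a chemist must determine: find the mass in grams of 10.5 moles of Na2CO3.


M(Na2CO3) = 105.99 g/mol
mass = n × M = 10.5 × 105.99 = 1112.90 g

1112.90 g


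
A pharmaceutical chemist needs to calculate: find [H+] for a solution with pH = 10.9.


[H+] = 10^(-pH) = 10^(-10.9)
= 1.26×10^-11 M

1.26×10^-11 M


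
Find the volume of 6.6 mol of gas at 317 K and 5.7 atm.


PV = nRT  (R = 0.08206 L·atm/(mol·K))
V = nRT/P = 6.6×0.08206×317/5.7
= 30.12 L

30.12 L


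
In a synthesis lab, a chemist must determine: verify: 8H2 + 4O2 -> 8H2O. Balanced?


Equation: 8H2 + 4O2 -> 8H2O
Check atoms: H: 16=16, O: 8=8
Balanced

Yes, balanced


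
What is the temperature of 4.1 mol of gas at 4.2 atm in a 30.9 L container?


PV = nRT  (R = 0.08206 L·atm/(mol·K))
T = PV/(nR) = 4.2×30.9/(4.1×0.08206)
= 129.78/0.336446
= 385.74 K

385.74 K


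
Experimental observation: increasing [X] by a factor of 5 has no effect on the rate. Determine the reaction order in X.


rate ∝ [X]^n
rate ∝ [X]^0
Order in X: 0

0


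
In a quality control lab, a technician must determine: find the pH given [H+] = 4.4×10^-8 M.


pH = -log10([H+]) = -log10(4.4×10^-8)
= 8 - log10(4.4)
= 8 - 0.64
= 7.36

7.36


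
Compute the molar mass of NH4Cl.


M(NH4Cl) = 1×14.01 + 4×1.008 + 1×35.45
= 14.01 + 4.03 + 35.45
= 53.49 g/mol

53.49 g/mol


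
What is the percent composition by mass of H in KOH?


M(KOH) = 1×39.1 + 1×16.0 + 1×1.008 = 56.108 g/mol
Mass of H = 1 × 1.008 = 1.008 g/mol
% H = 1.008/56.108 × 100 = 1.80%

1.80%


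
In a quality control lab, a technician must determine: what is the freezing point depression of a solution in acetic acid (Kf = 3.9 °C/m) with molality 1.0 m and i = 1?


ΔTf = Kf × m × i
= 3.9 × 1.0 × 1
= 3.9 °C

3.9 °C


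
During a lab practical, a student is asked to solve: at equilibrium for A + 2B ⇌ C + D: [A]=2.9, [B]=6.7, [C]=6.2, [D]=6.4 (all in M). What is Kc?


Kc = [C][D]/([A][B]^2)
= (6.2^1 × 6.4^1)/(2.9^1 × 6.7^2)
= 39.68/130.181
= 0.3048

0.3048


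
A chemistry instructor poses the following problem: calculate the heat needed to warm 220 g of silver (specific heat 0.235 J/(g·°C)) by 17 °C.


q = mcΔT = 220 × 0.235 × 17
= 878.90 J

878.90 J


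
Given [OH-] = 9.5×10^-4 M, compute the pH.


pOH = -log10([OH-]) = -log10(9.5×10^-4)
= 4 - log10(9.5) = 3.02
pH = 14 - pOH = 14 - 3.02 = 10.98

10.98


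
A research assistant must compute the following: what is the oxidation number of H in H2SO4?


H is +1 with nonmetals
Oxidation number: +1

+1


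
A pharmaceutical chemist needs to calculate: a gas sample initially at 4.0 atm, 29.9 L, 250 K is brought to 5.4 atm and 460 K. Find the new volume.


P1V1/T1 = P2V2/T2
V2 = P1V1T2/(T1P2)
= 4.0×29.9×460/(250×5.4)
= 40.753 L

40.753 L


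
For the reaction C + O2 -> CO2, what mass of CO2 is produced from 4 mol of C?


Mole ratio CO2:C = 1:1
n(CO2) = 4 × 1/1 = 4.000 mol
mass = 4.000 × 44.01 = 176.04 g

176.04 g


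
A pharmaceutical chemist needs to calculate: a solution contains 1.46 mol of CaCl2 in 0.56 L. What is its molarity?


M = n/V = 1.46/0.56 = 2.607 mol/L

2.607 M


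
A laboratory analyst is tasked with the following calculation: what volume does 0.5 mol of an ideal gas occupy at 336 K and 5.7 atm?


PV = nRT  (R = 0.08206 L·atm/(mol·K))
V = nRT/P = 0.5×0.08206×336/5.7
= 2.419 L

2.419 L


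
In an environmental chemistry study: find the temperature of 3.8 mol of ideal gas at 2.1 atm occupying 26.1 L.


PV = nRT  (R = 0.08206 L·atm/(mol·K))
T = PV/(nR) = 2.1×26.1/(3.8×0.08206)
= 54.81/0.311828
= 175.77 K

175.77 K


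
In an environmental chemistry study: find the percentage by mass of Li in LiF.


M(LiF) = 1×6.94 + 1×19.0 = 25.94 g/mol
Mass of Li = 1 × 6.94 = 6.94 g/mol
% Li = 6.94/25.94 × 100 = 26.75%

26.75%


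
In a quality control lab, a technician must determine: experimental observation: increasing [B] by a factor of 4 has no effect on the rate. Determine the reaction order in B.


rate ∝ [B]^n
rate ∝ [B]^0
Order in B: 0

0


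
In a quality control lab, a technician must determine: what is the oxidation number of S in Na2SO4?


2(+1) + x + 4(-2) = 0, so x = +6
Oxidation number: +6

+6


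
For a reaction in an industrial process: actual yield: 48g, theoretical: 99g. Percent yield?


% yield = actual/theoretical × 100
= 48/99 × 100
= 48.48%

48.48%


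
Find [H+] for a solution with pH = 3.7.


[H+] = 10^(-pH) = 10^(-3.7)
= 2.0×10^-4 M

2.0×10^-4 M


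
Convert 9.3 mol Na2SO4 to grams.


M(Na2SO4) = 142.05 g/mol
mass = n × M = 9.3 × 142.05 = 1321.07 g

1321.07 g


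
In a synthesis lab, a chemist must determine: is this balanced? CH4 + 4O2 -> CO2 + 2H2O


Equation: CH4 + 4O2 -> CO2 + 2H2O
Check atoms: C: 1=1, H: 4=4, O: 8≠4
Not balanced

No, not balanced


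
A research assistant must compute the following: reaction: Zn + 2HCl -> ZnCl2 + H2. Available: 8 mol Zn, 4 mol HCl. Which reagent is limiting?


Mole ratio available / coefficient:
  Zn: 8/1 = 8.000
  HCl: 4/2 = 2.000
Smaller ratio is limiting.

HCl


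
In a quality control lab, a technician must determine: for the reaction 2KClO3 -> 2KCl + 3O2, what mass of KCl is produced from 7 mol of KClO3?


Mole ratio KCl:KClO3 = 2:2
n(KCl) = 7 × 2/2 = 7.000 mol
mass = 7.000 × 74.55 = 521.85 g

521.85 g


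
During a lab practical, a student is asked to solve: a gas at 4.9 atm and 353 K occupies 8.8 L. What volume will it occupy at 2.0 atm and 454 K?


P1V1/T1 = P2V2/T2
V2 = P1V1T2/(T1P2)
= 4.9×8.8×454/(353×2.0)
= 27.729 L

27.729 L


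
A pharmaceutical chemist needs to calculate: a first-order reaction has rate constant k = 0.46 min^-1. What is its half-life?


t½ = ln2/k = 0.693147/(0.46 min^-1)
= 1.507 min

1.507 min


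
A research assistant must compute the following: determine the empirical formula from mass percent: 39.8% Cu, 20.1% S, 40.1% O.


Assume 100 g sample. Moles of each element:
  Cu: 39.8/63.55 = 0.626 mol
  S: 20.1/32.07 = 0.627 mol
  O: 40.1/16.0 = 2.506 mol
Divide by smallest (0.626):
  Cu: 0.626/0.626 = 1.0
  S: 0.627/0.626 = 1.0
  O: 2.506/0.626 = 4.0
Empirical formula: CuSO4

CuSO4


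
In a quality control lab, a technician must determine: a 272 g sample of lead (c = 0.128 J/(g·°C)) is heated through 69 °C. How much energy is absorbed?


q = mcΔT = 272 × 0.128 × 69
= 2402.30 J

2402.30 J


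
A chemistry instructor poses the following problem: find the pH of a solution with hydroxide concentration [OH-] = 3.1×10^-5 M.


pOH = -log10([OH-]) = -log10(3.1×10^-5)
= 5 - log10(3.1) = 4.51
pH = 14 - pOH = 14 - 4.51 = 9.49

9.49


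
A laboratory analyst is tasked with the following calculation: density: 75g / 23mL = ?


ρ = mass/volume
= 75/23
= 3.261 g/mL

3.261 g/mL


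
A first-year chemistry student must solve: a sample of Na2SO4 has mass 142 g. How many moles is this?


M(Na2SO4) = 142.05 g/mol
n = mass/M = 142/142.05 = 0.9996 mol

0.9996 mol


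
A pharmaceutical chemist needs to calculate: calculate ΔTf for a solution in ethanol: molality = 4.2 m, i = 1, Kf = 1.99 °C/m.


ΔTf = Kf × m × i
= 1.99 × 4.2 × 1
= 8.358 °C

8.358 °C


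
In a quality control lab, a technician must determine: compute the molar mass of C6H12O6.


M(C6H12O6) = 6×12.01 + 12×1.008 + 6×16.0
= 72.06 + 12.1 + 96.0
= 180.16 g/mol

180.16 g/mol


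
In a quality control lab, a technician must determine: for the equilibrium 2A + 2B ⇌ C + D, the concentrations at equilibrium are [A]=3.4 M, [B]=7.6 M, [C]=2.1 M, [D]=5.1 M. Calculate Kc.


Kc = [C][D]/([A]^2[B]^2)
= (2.1^1 × 5.1^1)/(3.4^2 × 7.6^2)
= 10.71/667.7056
= 0.01604

0.01604


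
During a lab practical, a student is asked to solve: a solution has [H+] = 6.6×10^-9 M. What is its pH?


pH = -log10([H+]) = -log10(6.6×10^-9)
= 9 - log10(6.6)
= 9 - 0.82
= 8.18

8.18


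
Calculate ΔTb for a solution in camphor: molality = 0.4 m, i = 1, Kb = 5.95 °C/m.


ΔTb = Kb × m × i
= 5.95 × 0.4 × 1
= 2.38 °C

2.38 °C


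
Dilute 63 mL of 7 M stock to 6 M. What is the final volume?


C1V1 = C2V2
7 × 63 = 6 × V2
V2 = 441/6 = 73.5 mL

73.5 mL


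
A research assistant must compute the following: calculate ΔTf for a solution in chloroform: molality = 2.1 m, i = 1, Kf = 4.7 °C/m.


ΔTf = Kf × m × i
= 4.7 × 2.1 × 1
= 9.87 °C

9.87 °C


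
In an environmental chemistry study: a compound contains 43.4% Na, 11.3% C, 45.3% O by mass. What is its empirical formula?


Assume 100 g sample. Moles of each element:
  Na: 43.4/22.99 = 1.888 mol
  C: 11.3/12.01 = 0.941 mol
  O: 45.3/16.0 = 2.831 mol
Divide by smallest (0.941):
  Na: 1.888/0.941 = 2.01
  C: 0.941/0.941 = 1.0
  O: 2.831/0.941 = 3.01
Empirical formula: Na2CO3

Na2CO3


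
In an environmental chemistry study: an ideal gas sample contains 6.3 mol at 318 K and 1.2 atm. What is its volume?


PV = nRT  (R = 0.08206 L·atm/(mol·K))
V = nRT/P = 6.3×0.08206×318/1.2
= 136.999 L

136.999 L


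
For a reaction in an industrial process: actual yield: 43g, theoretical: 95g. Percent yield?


% yield = actual/theoretical × 100
= 43/95 × 100
= 45.26%

45.26%


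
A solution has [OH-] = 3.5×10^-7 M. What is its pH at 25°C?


pOH = -log10([OH-]) = -log10(3.5×10^-7)
= 7 - log10(3.5) = 6.46
pH = 14 - pOH = 14 - 6.46 = 7.54

7.54


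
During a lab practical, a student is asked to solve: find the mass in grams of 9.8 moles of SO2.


M(SO2) = 64.07 g/mol
mass = n × M = 9.8 × 64.07 = 627.89 g

627.89 g


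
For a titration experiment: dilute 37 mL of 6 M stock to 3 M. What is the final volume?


C1V1 = C2V2
6 × 37 = 3 × V2
V2 = 222/3 = 74.0 mL

74.0 mL


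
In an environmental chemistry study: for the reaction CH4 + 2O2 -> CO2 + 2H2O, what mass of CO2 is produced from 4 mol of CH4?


Mole ratio CO2:CH4 = 1:1
n(CO2) = 4 × 1/1 = 4.000 mol
mass = 4.000 × 44.01 = 176.04 g

176.04 g


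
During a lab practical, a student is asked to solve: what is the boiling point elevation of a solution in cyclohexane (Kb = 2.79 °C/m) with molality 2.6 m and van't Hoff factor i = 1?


ΔTb = Kb × m × i
= 2.79 × 2.6 × 1
= 7.254 °C

7.254 °C


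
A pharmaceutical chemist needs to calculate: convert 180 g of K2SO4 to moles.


M(K2SO4) = 174.27 g/mol
n = mass/M = 180/174.27 = 1.0329 mol

1.0329 mol


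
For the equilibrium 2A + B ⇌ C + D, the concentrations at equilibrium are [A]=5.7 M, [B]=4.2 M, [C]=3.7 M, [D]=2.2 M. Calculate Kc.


Kc = [C][D]/([A]^2[B])
= (3.7^1 × 2.2^1)/(5.7^2 × 4.2^1)
= 8.14/136.458
= 0.05965

0.05965


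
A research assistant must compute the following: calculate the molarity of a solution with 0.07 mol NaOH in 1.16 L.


M = n/V = 0.07/1.16 = 0.060 mol/L

0.060 M


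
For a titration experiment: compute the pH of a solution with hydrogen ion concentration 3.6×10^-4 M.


pH = -log10([H+]) = -log10(3.6×10^-4)
= 4 - log10(3.6)
= 4 - 0.56
= 3.44

3.44


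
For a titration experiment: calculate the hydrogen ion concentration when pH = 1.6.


[H+] = 10^(-pH) = 10^(-1.6)
= 2.51×10^-2 M

2.51×10^-2 M


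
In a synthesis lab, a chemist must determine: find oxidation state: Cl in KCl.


halide: -1
Oxidation number: -1

-1


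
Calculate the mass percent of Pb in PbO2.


M(PbO2) = 1×207.2 + 2×16.0 = 239.20 g/mol
Mass of Pb = 1 × 207.2 = 207.20 g/mol
% Pb = 207.20/239.20 × 100 = 86.62%

86.62%


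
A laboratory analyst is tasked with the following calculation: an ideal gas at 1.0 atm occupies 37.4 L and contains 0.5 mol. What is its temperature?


PV = nRT  (R = 0.08206 L·atm/(mol·K))
T = PV/(nR) = 1.0×37.4/(0.5×0.08206)
= 37.40/0.041030
= 911.53 K

911.53 K


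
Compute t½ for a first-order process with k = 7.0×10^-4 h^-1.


t½ = ln2/k = 0.693147/(7.0×10^-4 h^-1)
= 990.2 h

990.2 h


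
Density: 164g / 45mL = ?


ρ = mass/volume
= 164/45
= 3.644 g/mL

3.644 g/mL


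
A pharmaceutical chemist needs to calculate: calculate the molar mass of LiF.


M(LiF) = 1×6.94 + 1×19.0
= 6.94 + 19.0
= 25.94 g/mol

25.94 g/mol


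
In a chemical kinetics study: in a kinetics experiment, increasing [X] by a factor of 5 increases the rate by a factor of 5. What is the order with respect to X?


rate ∝ [X]^n
5^n = 5 → n = 1
Order in X: 1

1


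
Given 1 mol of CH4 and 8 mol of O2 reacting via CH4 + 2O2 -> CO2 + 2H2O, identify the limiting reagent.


Mole ratio available / coefficient:
  CH4: 1/1 = 1.000
  O2: 8/2 = 4.000
Smaller ratio is limiting.

CH4
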